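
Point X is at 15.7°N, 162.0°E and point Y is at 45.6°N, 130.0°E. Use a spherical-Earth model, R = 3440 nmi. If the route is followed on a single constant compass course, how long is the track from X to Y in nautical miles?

2418 nmi

Rhumb course C = atan2(Δλ, Δψ) with Δψ = ln[tan(π/4+φ₂/2)/tan(π/4+φ₁/2)] = +0.6187, Δλ = -0.5585 → C = 317.93°
d = R·|Δφ| / |cos C| = 3440·0.52185 / 0.74232 = 2418 nmi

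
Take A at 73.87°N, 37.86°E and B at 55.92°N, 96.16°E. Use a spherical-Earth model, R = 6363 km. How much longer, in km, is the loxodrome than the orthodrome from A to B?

116 km

Great circle: cos σ = sin φ₁ sin φ₂ + cos φ₁ cos φ₂ cos Δλ,  σ = 0.5003 rad → d_gc = 3183.2 km
Rhumb line: Δψ = -0.7715, q = Δφ/Δψ = 0.4061, d_rh = R√(Δφ²+q²Δλ²) = 3299.4 km
Excess = 3299.4 − 3183.2 = 116.2 ≈ 116 km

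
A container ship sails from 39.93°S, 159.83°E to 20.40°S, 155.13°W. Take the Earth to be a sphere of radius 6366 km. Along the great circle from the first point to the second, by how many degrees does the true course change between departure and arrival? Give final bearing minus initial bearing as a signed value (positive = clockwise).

At departure: θ₁ = atan2(sin Δλ cos φ₂, cos φ₁ sin φ₂ − sin φ₁ cos φ₂ cos Δλ) = 76.62°
At arrival: θ₂ = atan2(sin Δλ cos φ₁, −cos φ₂ sin φ₁ + sin φ₂ cos φ₁ cos Δλ) = 52.74°
Δθ = θ₂ − θ₁ = -23.9°

-23.9°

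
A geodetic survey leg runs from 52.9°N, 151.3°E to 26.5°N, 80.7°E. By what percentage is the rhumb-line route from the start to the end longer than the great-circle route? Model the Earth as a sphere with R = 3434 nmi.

Great circle: σ = 1.0061 rad → d_gc = Rσ = 3454.8 nmi
Rhumb: Δφ = -0.4608, Δλ = -1.2322, Δψ = -0.6120, q = Δφ/Δψ = 0.7529 → d_rh = R√(Δφ²+q²Δλ²) = 3557.1 nmi
Excess = (3557.1 − 3454.8) / 3454.8 = 102.3 / 3454.8 = 2.96% ≈ 3.0%

3.0%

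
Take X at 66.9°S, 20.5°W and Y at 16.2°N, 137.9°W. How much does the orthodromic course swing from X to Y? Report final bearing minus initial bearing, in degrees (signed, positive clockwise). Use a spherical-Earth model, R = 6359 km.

+86.5°

At departure: θ₁ = atan2(sin Δλ cos φ₂, cos φ₁ sin φ₂ − sin φ₁ cos φ₂ cos Δλ) = 250.79°
At arrival: θ₂ = atan2(sin Δλ cos φ₁, −cos φ₂ sin φ₁ + sin φ₂ cos φ₁ cos Δλ) = 337.31°
Δθ = θ₂ − θ₁ = +86.5°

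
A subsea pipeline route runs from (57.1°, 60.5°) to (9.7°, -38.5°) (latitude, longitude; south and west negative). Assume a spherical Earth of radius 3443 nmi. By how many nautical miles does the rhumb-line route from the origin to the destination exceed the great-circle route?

276 nmi

Great circle: cos σ = sin φ₁ sin φ₂ + cos φ₁ cos φ₂ cos Δλ,  σ = 1.5131 rad → d_gc = 5209.4 nmi
Rhumb line: Δψ = -1.0498, q = Δφ/Δψ = 0.7881, d_rh = R√(Δφ²+q²Δλ²) = 5485.7 nmi
Excess = 5485.7 − 5209.4 = 276.3 ≈ 276 nmi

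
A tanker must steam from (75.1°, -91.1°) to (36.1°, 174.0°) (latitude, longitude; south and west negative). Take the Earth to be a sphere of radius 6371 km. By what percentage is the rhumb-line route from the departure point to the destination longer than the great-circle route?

8.8%

Great circle: σ = 0.9865 rad → d_gc = Rσ = 6284.8 km
Rhumb: Δφ = -0.6807, Δλ = -1.6563, Δψ = -1.3579, q = Δφ/Δψ = 0.5013 → d_rh = R√(Δφ²+q²Δλ²) = 6840.0 km
Excess = (6840.0 − 6284.8) / 6284.8 = 555.2 / 6284.8 = 8.83% ≈ 8.8%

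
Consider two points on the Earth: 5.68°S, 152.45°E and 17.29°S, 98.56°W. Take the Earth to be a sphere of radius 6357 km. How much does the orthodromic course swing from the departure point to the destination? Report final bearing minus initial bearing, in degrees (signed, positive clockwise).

Initial bearing θ₁ = atan2(sin Δλ cos φ₂, cos φ₁ sin φ₂ − sin φ₁ cos φ₂ cos Δλ) = 109.88°
Final bearing θ₂ = (initial bearing from the destination back to the start) + 180° = 78.54°
Δθ = θ₂ − θ₁ = -31.3°

-31.3°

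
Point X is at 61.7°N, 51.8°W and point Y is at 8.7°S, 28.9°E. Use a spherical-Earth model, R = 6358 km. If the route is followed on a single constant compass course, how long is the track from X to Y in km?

10617 km

Δψ = ln[tan(π/4+φ₂/2)/tan(π/4+φ₁/2)] = -1.5303;  Δφ = -1.2287 rad,  Δλ = +1.4085 rad
q = Δφ/Δψ = 0.8029
d = R·√(Δφ² + q²Δλ²) = 6358·1.66992 = 10617 km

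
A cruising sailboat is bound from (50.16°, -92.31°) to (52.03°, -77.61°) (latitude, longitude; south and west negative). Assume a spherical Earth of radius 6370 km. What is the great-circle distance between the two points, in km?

cos σ = sin φ₁ sin φ₂ + cos φ₁ cos φ₂ cos Δλ
      = sin(50.16°)sin(52.03°) + cos(50.16°)cos(52.03°)cos(14.70°) = 0.9866
σ = 9.402° → d = Rσ = 6370·0.16410 = 1045 km

1045 km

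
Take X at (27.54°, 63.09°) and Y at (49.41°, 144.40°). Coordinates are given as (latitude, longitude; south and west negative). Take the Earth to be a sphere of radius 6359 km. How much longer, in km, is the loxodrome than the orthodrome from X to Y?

274 km

Great circle: cos σ = sin φ₁ sin φ₂ + cos φ₁ cos φ₂ cos Δλ,  σ = 1.1171 rad → d_gc = 7103.7 km
Rhumb line: Δψ = +0.4944, q = Δφ/Δψ = 0.7720, d_rh = R√(Δφ²+q²Δλ²) = 7377.3 km
Excess = 7377.3 − 7103.7 = 273.6 ≈ 274 km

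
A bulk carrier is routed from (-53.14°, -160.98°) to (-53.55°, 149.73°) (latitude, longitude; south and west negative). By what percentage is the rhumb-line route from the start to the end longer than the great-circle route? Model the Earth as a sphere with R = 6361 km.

Great circle: σ = 0.5032 rad → d_gc = Rσ = 3201.0 km
Rhumb: Δφ = -0.0072, Δλ = -0.8603, Δψ = -0.0120, q = Δφ/Δψ = 0.5970 → d_rh = R√(Δφ²+q²Δλ²) = 3267.2 km
Excess = (3267.2 − 3201.0) / 3201.0 = 66.2 / 3201.0 = 2.07% ≈ 2.1%

2.1%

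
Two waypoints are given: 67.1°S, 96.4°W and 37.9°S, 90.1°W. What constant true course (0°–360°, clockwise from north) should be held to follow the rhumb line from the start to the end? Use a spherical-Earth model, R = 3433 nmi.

7.1°

Δψ = ln[tan(π/4+φ₂/2)/tan(π/4+φ₁/2)] = +0.8810
Δλ = +0.1100 rad (taken the short way round)
course = atan2(Δλ, Δψ) = 7.11°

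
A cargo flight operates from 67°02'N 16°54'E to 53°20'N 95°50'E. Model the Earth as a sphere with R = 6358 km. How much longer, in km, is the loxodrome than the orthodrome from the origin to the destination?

Great circle: cos σ = sin φ₁ sin φ₂ + cos φ₁ cos φ₂ cos Δλ,  σ = 0.6709 rad → d_gc = 4265.5 km
Rhumb line: Δψ = -0.4893, q = Δφ/Δψ = 0.4887, d_rh = R√(Δφ²+q²Δλ²) = 4542.5 km
Excess = 4542.5 − 4265.5 = 277.0 ≈ 277 km

277 km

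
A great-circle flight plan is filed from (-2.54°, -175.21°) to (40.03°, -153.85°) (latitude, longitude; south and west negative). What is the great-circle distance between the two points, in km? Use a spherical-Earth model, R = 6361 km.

5201 km

Haversine: a = sin²(Δφ/2)+cos φ₁ cos φ₂ sin²(Δλ/2) = 0.15805;  σ = 2·atan2(√a,√(1−a))
σ = 46.850° → d = Rσ = 6361·0.81769 = 5201 km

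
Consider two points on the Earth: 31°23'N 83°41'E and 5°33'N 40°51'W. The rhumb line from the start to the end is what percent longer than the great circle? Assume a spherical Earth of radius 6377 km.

Great circle: σ = 2.0167 rad → d_gc = Rσ = 12860.8 km
Rhumb: Δφ = -0.4509, Δλ = -2.1735, Δψ = -0.4804, q = Δφ/Δψ = 0.9386 → d_rh = R√(Δφ²+q²Δλ²) = 13323.6 km
Excess = (13323.6 − 12860.8) / 12860.8 = 462.8 / 12860.8 = 3.60% ≈ 3.6%

3.6%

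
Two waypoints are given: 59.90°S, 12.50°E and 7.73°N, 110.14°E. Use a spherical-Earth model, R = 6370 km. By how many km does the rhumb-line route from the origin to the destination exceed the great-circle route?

Great circle: cos σ = sin φ₁ sin φ₂ + cos φ₁ cos φ₂ cos Δλ,  σ = 1.7543 rad → d_gc = 11174.6 km
Rhumb line: Δψ = +1.4488, q = Δφ/Δψ = 0.8147, d_rh = R√(Δφ²+q²Δλ²) = 11608.3 km
Excess = 11608.3 − 11174.6 = 433.7 ≈ 434 km

434 km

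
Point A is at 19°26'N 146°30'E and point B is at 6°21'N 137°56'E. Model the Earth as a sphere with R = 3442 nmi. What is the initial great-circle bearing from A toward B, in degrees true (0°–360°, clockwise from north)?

N = sin Δλ·cos φ₂ = -0.1480;  D = cos φ₁ sin φ₂ − sin φ₁ cos φ₂ cos Δλ = -0.2227
initial course = atan2(N, D) = 213.62°

213.6°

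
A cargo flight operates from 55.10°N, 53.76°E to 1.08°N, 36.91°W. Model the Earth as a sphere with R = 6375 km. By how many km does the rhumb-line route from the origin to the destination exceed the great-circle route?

Great circle: cos σ = sin φ₁ sin φ₂ + cos φ₁ cos φ₂ cos Δλ,  σ = 1.5620 rad → d_gc = 9957.9 km
Rhumb line: Δψ = -1.1384, q = Δφ/Δψ = 0.8282, d_rh = R√(Δφ²+q²Δλ²) = 10292.3 km
Excess = 10292.3 − 9957.9 = 334.4 ≈ 334 km

334 km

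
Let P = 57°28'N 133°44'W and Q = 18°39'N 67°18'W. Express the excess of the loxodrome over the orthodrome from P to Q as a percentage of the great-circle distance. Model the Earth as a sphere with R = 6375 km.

Great circle: σ = 1.0777 rad → d_gc = Rσ = 6870.5 km
Rhumb: Δφ = -0.6775, Δλ = +1.1595, Δψ = -0.9003, q = Δφ/Δψ = 0.7525 → d_rh = R√(Δφ²+q²Δλ²) = 7042.1 km
Excess = (7042.1 − 6870.5) / 6870.5 = 171.6 / 6870.5 = 2.50% ≈ 2.5%

2.5%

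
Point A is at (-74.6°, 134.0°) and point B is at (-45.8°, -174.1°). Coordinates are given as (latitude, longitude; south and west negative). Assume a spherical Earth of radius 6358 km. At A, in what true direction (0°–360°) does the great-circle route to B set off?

N = sin Δλ·cos φ₂ = +0.5486;  D = cos φ₁ sin φ₂ − sin φ₁ cos φ₂ cos Δλ = +0.2244
initial course = atan2(N, D) = 67.76°

67.8°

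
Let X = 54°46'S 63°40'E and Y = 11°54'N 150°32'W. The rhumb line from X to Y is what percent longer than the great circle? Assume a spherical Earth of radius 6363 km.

9.5%

Great circle: σ = 2.2592 rad → d_gc = Rσ = 14375.4 km
Rhumb: Δφ = +1.1636, Δλ = +2.5447, Δψ = +1.3564, q = Δφ/Δψ = 0.8579 → d_rh = R√(Δφ²+q²Δλ²) = 15740.1 km
Excess = (15740.1 − 14375.4) / 14375.4 = 1364.7 / 14375.4 = 9.49% ≈ 9.5%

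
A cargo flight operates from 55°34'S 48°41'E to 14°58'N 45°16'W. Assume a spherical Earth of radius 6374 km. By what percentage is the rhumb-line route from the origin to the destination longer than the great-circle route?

Great circle: σ = 1.8241 rad → d_gc = Rσ = 11627.0 km
Rhumb: Δφ = +1.2310, Δλ = -1.6397, Δψ = +1.4358, q = Δφ/Δψ = 0.8574 → d_rh = R√(Δφ²+q²Δλ²) = 11910.8 km
Excess = (11910.8 − 11627.0) / 11627.0 = 283.8 / 11627.0 = 2.44% ≈ 2.4%

2.4%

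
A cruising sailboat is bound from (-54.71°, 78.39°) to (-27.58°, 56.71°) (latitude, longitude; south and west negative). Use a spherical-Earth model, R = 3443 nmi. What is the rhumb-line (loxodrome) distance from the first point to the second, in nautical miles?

Δψ = ln[tan(π/4+φ₂/2)/tan(π/4+φ₁/2)] = +0.6443;  Δφ = +0.4735 rad,  Δλ = -0.3784 rad
q = Δφ/Δψ = 0.7349
d = R·√(Δφ² + q²Δλ²) = 3443·0.54912 = 1891 nmi

1891 nmi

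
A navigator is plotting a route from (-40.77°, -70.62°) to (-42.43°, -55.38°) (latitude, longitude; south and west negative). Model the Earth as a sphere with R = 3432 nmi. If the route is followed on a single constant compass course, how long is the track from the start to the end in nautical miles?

690 nmi

Δψ = ln[tan(π/4+φ₂/2)/tan(π/4+φ₁/2)] = -0.0387;  Δφ = -0.0290 rad,  Δλ = +0.2660 rad
q = Δφ/Δψ = 0.7477
d = R·√(Δφ² + q²Δλ²) = 3432·0.20099 = 690 nmi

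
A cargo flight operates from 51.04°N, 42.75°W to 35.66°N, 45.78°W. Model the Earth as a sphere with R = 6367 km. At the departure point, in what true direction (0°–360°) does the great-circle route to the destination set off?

N = sin Δλ·cos φ₂ = -0.0429;  D = cos φ₁ sin φ₂ − sin φ₁ cos φ₂ cos Δλ = -0.2643
initial course = atan2(N, D) = 189.23°

189.2°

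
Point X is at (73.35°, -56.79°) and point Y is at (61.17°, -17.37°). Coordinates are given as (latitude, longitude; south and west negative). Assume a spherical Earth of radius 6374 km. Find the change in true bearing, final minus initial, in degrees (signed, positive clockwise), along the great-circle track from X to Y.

+36.8°

At departure: θ₁ = atan2(sin Δλ cos φ₂, cos φ₁ sin φ₂ − sin φ₁ cos φ₂ cos Δλ) = 109.08°
At arrival: θ₂ = atan2(sin Δλ cos φ₁, −cos φ₂ sin φ₁ + sin φ₂ cos φ₁ cos Δλ) = 145.84°
Δθ = θ₂ − θ₁ = +36.8°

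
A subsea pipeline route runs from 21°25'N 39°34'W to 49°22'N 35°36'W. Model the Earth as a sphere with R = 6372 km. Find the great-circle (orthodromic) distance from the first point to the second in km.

3128 km

Haversine: a = sin²(Δφ/2)+cos φ₁ cos φ₂ sin²(Δλ/2) = 0.05905;  σ = 2·atan2(√a,√(1−a))
σ = 28.127° → d = Rσ = 6372·0.49091 = 3128 km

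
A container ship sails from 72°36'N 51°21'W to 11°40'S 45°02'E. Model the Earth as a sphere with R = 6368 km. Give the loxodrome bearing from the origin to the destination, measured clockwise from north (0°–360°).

Meridional parts: M(φ₁)=+1.8772, M(φ₂)=-0.2050 → ΔM = -2.0822;  Δλ = +1.6822 rad
tan C = Δλ / ΔM = -0.8079 → C = 141.07°

141.1°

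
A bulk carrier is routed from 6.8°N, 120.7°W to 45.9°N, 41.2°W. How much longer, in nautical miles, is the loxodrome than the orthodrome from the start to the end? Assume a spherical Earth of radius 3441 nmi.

Great circle: cos σ = sin φ₁ sin φ₂ + cos φ₁ cos φ₂ cos Δλ,  σ = 1.3582 rad → d_gc = 4673.7 nmi
Rhumb line: Δψ = +0.7848, q = Δφ/Δψ = 0.8695, d_rh = R√(Δφ²+q²Δλ²) = 4769.7 nmi
Excess = 4769.7 − 4673.7 = 96.0 ≈ 96 nmi

96 nmi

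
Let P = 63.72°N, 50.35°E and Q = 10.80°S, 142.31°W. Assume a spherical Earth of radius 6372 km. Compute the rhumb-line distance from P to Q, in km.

16892 km

Δψ = ln[tan(π/4+φ₂/2)/tan(π/4+φ₁/2)] = -1.6444;  Δφ = -1.3006 rad,  Δλ = +2.9206 rad
q = Δφ/Δψ = 0.7909
d = R·√(Δφ² + q²Δλ²) = 6372·2.65097 = 16892 km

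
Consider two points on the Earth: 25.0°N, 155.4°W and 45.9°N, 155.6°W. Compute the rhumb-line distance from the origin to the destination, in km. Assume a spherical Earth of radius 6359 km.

2320 km

Rhumb course C = atan2(Δλ, Δψ) with Δψ = ln[tan(π/4+φ₂/2)/tan(π/4+φ₁/2)] = +0.4529, Δλ = -0.0035 → C = 359.56°
d = R·|Δφ| / |cos C| = 6359·0.36477 / 0.99997 = 2320 km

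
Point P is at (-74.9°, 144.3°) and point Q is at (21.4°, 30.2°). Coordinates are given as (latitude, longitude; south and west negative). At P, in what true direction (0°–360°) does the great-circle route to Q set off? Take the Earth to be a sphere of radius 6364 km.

252.3°

N = sin Δλ·cos φ₂ = -0.8499;  D = cos φ₁ sin φ₂ − sin φ₁ cos φ₂ cos Δλ = -0.2720
initial course = atan2(N, D) = 252.25°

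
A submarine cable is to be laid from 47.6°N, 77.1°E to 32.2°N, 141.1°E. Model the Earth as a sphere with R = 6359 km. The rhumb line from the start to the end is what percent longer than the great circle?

2.4%

Great circle: σ = 0.8716 rad → d_gc = Rσ = 5542.2 km
Rhumb: Δφ = -0.2688, Δλ = +1.1170, Δψ = -0.3529, q = Δφ/Δψ = 0.7616 → d_rh = R√(Δφ²+q²Δλ²) = 5673.2 km
Excess = (5673.2 − 5542.2) / 5542.2 = 131.0 / 5542.2 = 2.36% ≈ 2.4%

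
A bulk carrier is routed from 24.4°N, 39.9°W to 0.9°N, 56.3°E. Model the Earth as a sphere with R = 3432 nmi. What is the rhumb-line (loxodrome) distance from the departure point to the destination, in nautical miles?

5754 nmi

Rhumb course C = atan2(Δλ, Δψ) with Δψ = ln[tan(π/4+φ₂/2)/tan(π/4+φ₁/2)] = -0.4236, Δλ = +1.6790 → C = 104.16°
d = R·|Δφ| / |cos C| = 3432·0.41015 / 0.24465 = 5754 nmi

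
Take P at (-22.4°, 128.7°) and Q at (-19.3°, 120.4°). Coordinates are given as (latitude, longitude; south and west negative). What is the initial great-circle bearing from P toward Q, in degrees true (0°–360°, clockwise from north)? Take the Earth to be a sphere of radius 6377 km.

290.3°

N = sin Δλ·cos φ₂ = -0.1362;  D = cos φ₁ sin φ₂ − sin φ₁ cos φ₂ cos Δλ = +0.0503
initial course = atan2(N, D) = 290.27°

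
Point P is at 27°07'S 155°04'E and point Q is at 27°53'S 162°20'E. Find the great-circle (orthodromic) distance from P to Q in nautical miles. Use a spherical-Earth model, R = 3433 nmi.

Haversine: a = sin²(Δφ/2)+cos φ₁ cos φ₂ sin²(Δλ/2) = 0.00320;  σ = 2·atan2(√a,√(1−a))
σ = 6.490° → d = Rσ = 3433·0.11327 = 389 nmi

389 nmi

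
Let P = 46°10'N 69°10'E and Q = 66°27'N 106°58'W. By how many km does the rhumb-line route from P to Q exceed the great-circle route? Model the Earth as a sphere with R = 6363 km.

Great circle: cos σ = sin φ₁ sin φ₂ + cos φ₁ cos φ₂ cos Δλ,  σ = 1.1754 rad → d_gc = 7478.9 km
Rhumb line: Δψ = +0.6576, q = Δφ/Δψ = 0.5384, d_rh = R√(Δφ²+q²Δλ²) = 10769.0 km
Excess = 10769.0 − 7478.9 = 3290.1 ≈ 3290 km

3290 km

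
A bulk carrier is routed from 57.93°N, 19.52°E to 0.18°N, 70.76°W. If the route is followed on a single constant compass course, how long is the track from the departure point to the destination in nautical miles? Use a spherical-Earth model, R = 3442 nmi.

5600 nmi

Rhumb course C = atan2(Δλ, Δψ) with Δψ = ln[tan(π/4+φ₂/2)/tan(π/4+φ₁/2)] = -1.2437, Δλ = -1.5757 → C = 231.72°
d = R·|Δφ| / |cos C| = 3442·1.00793 / 0.61957 = 5600 nmi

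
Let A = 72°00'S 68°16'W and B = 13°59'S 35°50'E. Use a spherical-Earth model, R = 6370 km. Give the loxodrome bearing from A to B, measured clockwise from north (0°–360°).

Meridional parts: M(φ₁)=-1.8427, M(φ₂)=-0.2465 → ΔM = +1.5962;  Δλ = +1.8169 rad
tan C = Δλ / ΔM = +1.1382 → C = 48.70°

48.7°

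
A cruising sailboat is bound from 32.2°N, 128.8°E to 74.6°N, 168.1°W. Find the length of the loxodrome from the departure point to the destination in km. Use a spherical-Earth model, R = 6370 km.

5987 km

Δψ = ln[tan(π/4+φ₂/2)/tan(π/4+φ₁/2)] = +1.4068;  Δφ = +0.7400 rad,  Δλ = +1.1013 rad
q = Δφ/Δψ = 0.5260
d = R·√(Δφ² + q²Δλ²) = 6370·0.93981 = 5987 km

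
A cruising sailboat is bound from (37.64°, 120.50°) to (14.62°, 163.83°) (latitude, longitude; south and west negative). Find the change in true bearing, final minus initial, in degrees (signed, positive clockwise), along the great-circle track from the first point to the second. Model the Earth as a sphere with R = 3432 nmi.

+20.2°

Initial bearing θ₁ = atan2(sin Δλ cos φ₂, cos φ₁ sin φ₂ − sin φ₁ cos φ₂ cos Δλ) = 109.10°
Final bearing θ₂ = (initial bearing from the destination back to the start) + 180° = 129.35°
Δθ = θ₂ − θ₁ = +20.2°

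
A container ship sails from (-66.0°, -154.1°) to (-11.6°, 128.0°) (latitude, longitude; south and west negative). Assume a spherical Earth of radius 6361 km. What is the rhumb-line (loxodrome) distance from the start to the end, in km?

8589 km

Rhumb course C = atan2(Δλ, Δψ) with Δψ = ln[tan(π/4+φ₂/2)/tan(π/4+φ₁/2)] = +1.3447, Δλ = -1.3596 → C = 314.68°
d = R·|Δφ| / |cos C| = 6361·0.94946 / 0.70319 = 8589 km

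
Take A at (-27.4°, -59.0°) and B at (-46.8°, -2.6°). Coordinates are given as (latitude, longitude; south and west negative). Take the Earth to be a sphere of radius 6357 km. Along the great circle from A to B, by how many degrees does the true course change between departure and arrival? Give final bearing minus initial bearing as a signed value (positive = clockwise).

-36.3°

At departure: θ₁ = atan2(sin Δλ cos φ₂, cos φ₁ sin φ₂ − sin φ₁ cos φ₂ cos Δλ) = 129.67°
At arrival: θ₂ = atan2(sin Δλ cos φ₁, −cos φ₂ sin φ₁ + sin φ₂ cos φ₁ cos Δλ) = 93.34°
Δθ = θ₂ − θ₁ = -36.3°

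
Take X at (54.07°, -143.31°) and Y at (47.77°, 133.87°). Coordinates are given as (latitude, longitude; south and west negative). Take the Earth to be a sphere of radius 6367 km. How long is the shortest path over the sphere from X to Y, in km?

Haversine: a = sin²(Δφ/2)+cos φ₁ cos φ₂ sin²(Δλ/2) = 0.17557;  σ = 2·atan2(√a,√(1−a))
σ = 49.544° → d = Rσ = 6367·0.86471 = 5506 km

5506 km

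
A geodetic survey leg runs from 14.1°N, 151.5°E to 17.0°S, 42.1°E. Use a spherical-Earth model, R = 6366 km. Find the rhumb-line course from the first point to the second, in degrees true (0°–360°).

253.9°

Δψ = ln[tan(π/4+φ₂/2)/tan(π/4+φ₁/2)] = -0.5498
Δλ = -1.9094 rad (taken the short way round)
course = atan2(Δλ, Δψ) = 253.94°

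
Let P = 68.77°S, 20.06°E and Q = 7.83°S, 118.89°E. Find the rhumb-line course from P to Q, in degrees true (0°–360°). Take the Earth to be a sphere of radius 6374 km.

Meridional parts: M(φ₁)=-1.6744, M(φ₂)=-0.1371 → ΔM = +1.5373;  Δλ = +1.7249 rad
tan C = Δλ / ΔM = +1.1220 → C = 48.29°

48.3°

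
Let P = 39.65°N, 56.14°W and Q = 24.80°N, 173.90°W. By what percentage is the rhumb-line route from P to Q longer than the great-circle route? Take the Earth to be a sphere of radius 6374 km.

Great circle: σ = 1.6287 rad → d_gc = Rσ = 10381.5 km
Rhumb: Δφ = -0.2592, Δλ = -2.0553, Δψ = -0.3079, q = Δφ/Δψ = 0.8417 → d_rh = R√(Δφ²+q²Δλ²) = 11149.6 km
Excess = (11149.6 − 10381.5) / 10381.5 = 768.1 / 10381.5 = 7.40% ≈ 7.4%

7.4%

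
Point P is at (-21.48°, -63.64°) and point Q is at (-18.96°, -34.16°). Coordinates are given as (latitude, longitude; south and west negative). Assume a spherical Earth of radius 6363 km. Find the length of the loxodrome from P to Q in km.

3085 km

Δψ = ln[tan(π/4+φ₂/2)/tan(π/4+φ₁/2)] = +0.0469;  Δφ = +0.0440 rad,  Δλ = +0.5145 rad
q = Δφ/Δψ = 0.9383
d = R·√(Δφ² + q²Δλ²) = 6363·0.48476 = 3085 km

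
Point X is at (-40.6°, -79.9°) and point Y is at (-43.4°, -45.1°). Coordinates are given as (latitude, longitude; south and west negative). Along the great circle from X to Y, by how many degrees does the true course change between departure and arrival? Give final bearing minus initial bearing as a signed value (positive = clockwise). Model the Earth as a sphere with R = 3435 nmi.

At departure: θ₁ = atan2(sin Δλ cos φ₂, cos φ₁ sin φ₂ − sin φ₁ cos φ₂ cos Δλ) = 107.84°
At arrival: θ₂ = atan2(sin Δλ cos φ₁, −cos φ₂ sin φ₁ + sin φ₂ cos φ₁ cos Δλ) = 84.14°
Δθ = θ₂ − θ₁ = -23.7°

-23.7°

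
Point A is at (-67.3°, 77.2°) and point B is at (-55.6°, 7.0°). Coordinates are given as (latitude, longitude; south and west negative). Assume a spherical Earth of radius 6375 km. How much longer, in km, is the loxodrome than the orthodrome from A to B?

Great circle: cos σ = sin φ₁ sin φ₂ + cos φ₁ cos φ₂ cos Δλ,  σ = 0.5826 rad → d_gc = 3713.88 km
Rhumb line: Δψ = +0.4332, q = Δφ/Δψ = 0.4714, d_rh = R√(Δφ²+q²Δλ²) = 3905.42 km
Excess = 3905.42 − 3713.88 = 191.54 ≈ 192 km

192 km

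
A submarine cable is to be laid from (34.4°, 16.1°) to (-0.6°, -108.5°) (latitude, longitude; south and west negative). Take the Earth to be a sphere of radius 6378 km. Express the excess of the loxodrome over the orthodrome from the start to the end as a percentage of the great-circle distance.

Great circle: σ = 2.0651 rad → d_gc = Rσ = 13171.3 km
Rhumb: Δφ = -0.6109, Δλ = -2.1747, Δψ = -0.6506, q = Δφ/Δψ = 0.9390 → d_rh = R√(Δφ²+q²Δλ²) = 13593.9 km
Excess = (13593.9 − 13171.3) / 13171.3 = 422.6 / 13171.3 = 3.21% ≈ 3.2%

3.2%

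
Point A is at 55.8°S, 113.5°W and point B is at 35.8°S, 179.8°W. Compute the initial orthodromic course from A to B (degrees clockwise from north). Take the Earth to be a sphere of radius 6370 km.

N = sin Δλ·cos φ₂ = -0.7427;  D = cos φ₁ sin φ₂ − sin φ₁ cos φ₂ cos Δλ = -0.0592
initial course = atan2(N, D) = 265.45°

265.4°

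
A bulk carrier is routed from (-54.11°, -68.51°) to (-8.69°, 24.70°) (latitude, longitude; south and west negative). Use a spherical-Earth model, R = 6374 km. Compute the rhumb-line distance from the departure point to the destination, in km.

Rhumb course C = atan2(Δλ, Δψ) with Δψ = ln[tan(π/4+φ₂/2)/tan(π/4+φ₁/2)] = +0.9752, Δλ = +1.6268 → C = 59.06°
d = R·|Δφ| / |cos C| = 6374·0.79273 / 0.51415 = 9828 km

9828 km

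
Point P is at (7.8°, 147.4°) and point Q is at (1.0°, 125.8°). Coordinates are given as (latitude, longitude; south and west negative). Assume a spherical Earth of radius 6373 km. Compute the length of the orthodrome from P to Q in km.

Haversine: a = sin²(Δφ/2)+cos φ₁ cos φ₂ sin²(Δλ/2) = 0.03830;  σ = 2·atan2(√a,√(1−a))
σ = 22.571° → d = Rσ = 6373·0.39394 = 2511 km

2511 km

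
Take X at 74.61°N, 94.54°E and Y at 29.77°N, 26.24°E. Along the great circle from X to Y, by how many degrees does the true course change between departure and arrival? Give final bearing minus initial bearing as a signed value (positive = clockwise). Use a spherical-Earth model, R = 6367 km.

At departure: θ₁ = atan2(sin Δλ cos φ₂, cos φ₁ sin φ₂ − sin φ₁ cos φ₂ cos Δλ) = 257.58°
At arrival: θ₂ = atan2(sin Δλ cos φ₁, −cos φ₂ sin φ₁ + sin φ₂ cos φ₁ cos Δλ) = 197.37°
Δθ = θ₂ − θ₁ = -60.2°

-60.2°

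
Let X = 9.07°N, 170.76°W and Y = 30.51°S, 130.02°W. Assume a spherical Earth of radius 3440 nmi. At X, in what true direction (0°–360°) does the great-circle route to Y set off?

137.1°

θ = atan2( sin Δλ·cos φ₂ ,  cos φ₁ sin φ₂ − sin φ₁ cos φ₂ cos Δλ )
  = atan2(+0.5623, -0.6042) = 137.06°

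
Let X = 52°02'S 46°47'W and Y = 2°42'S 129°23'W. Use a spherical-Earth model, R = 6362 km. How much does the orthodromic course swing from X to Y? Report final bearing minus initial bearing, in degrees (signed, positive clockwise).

At departure: θ₁ = atan2(sin Δλ cos φ₂, cos φ₁ sin φ₂ − sin φ₁ cos φ₂ cos Δλ) = 274.18°
At arrival: θ₂ = atan2(sin Δλ cos φ₁, −cos φ₂ sin φ₁ + sin φ₂ cos φ₁ cos Δλ) = 322.10°
Δθ = θ₂ − θ₁ = +47.9°

+47.9°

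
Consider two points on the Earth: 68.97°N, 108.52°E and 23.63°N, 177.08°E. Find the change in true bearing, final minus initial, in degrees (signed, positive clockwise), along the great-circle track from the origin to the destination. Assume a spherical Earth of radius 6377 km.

Initial bearing θ₁ = atan2(sin Δλ cos φ₂, cos φ₁ sin φ₂ − sin φ₁ cos φ₂ cos Δλ) = 101.19°
Final bearing θ₂ = (initial bearing from the destination back to the start) + 180° = 157.40°
Δθ = θ₂ − θ₁ = +56.2°

+56.2°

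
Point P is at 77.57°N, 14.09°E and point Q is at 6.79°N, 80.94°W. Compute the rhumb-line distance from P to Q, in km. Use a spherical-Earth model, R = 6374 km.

Δψ = ln[tan(π/4+φ₂/2)/tan(π/4+φ₁/2)] = -2.0985;  Δφ = -1.2353 rad,  Δλ = -1.6586 rad
q = Δφ/Δψ = 0.5887
d = R·√(Δφ² + q²Δλ²) = 6374·1.57459 = 10036 km

10036 km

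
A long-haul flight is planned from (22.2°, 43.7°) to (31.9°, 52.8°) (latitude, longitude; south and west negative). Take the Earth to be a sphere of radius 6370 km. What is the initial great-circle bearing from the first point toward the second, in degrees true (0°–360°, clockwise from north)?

37.9°

N = sin Δλ·cos φ₂ = +0.1343;  D = cos φ₁ sin φ₂ − sin φ₁ cos φ₂ cos Δλ = +0.1725
initial course = atan2(N, D) = 37.89°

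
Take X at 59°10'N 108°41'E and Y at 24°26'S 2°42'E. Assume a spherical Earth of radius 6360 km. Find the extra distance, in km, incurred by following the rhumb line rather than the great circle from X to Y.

Great circle: cos σ = sin φ₁ sin φ₂ + cos φ₁ cos φ₂ cos Δλ,  σ = 2.0756 rad → d_gc = 13201.0 km
Rhumb line: Δψ = -1.7282, q = Δφ/Δψ = 0.8443, d_rh = R√(Δφ²+q²Δλ²) = 13593.0 km
Excess = 13593.0 − 13201.0 = 392.0 ≈ 392 km

392 km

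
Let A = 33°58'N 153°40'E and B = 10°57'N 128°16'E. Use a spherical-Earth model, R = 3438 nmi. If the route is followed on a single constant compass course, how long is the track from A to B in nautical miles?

1964 nmi

Rhumb course C = atan2(Δλ, Δψ) with Δψ = ln[tan(π/4+φ₂/2)/tan(π/4+φ₁/2)] = -0.4387, Δλ = -0.4433 → C = 225.30°
d = R·|Δφ| / |cos C| = 3438·0.40172 / 0.70337 = 1964 nmi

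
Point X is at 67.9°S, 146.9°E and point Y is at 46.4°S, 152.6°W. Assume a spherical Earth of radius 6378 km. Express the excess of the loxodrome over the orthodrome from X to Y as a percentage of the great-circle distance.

Great circle: σ = 0.6456 rad → d_gc = Rσ = 4117.8 km
Rhumb: Δφ = +0.3752, Δλ = +1.0559, Δψ = +0.7169, q = Δφ/Δψ = 0.5234 → d_rh = R√(Δφ²+q²Δλ²) = 4260.7 km
Excess = (4260.7 − 4117.8) / 4117.8 = 142.9 / 4117.8 = 3.47% ≈ 3.5%

3.5%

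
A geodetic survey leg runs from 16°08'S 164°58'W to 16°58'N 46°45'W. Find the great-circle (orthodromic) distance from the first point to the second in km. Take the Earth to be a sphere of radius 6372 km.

13460 km

Haversine: a = sin²(Δφ/2)+cos φ₁ cos φ₂ sin²(Δλ/2) = 0.75775;  σ = 2·atan2(√a,√(1−a))
σ = 121.031° → d = Rσ = 6372·2.11239 = 13460 km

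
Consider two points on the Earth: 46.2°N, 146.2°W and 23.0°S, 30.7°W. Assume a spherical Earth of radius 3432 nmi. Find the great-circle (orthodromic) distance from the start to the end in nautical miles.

Haversine: a = sin²(Δφ/2)+cos φ₁ cos φ₂ sin²(Δλ/2) = 0.77815;  σ = 2·atan2(√a,√(1−a))
σ = 123.800° → d = Rσ = 3432·2.16073 = 7416 nmi

7416 nmi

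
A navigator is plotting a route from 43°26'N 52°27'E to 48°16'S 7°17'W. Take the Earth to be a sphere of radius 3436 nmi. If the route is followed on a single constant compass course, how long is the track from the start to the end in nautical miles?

Rhumb course C = atan2(Δλ, Δψ) with Δψ = ln[tan(π/4+φ₂/2)/tan(π/4+φ₁/2)] = -1.8077, Δλ = -1.0425 → C = 209.97°
d = R·|Δφ| / |cos C| = 3436·1.60047 / 0.86626 = 6348 nmi

6348 nmi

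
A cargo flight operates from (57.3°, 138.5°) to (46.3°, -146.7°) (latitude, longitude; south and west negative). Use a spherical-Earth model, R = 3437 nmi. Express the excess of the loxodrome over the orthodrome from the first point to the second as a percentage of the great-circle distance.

4.8%

Great circle: σ = 0.7866 rad → d_gc = Rσ = 2703.6 nmi
Rhumb: Δφ = -0.1920, Δλ = +1.3055, Δψ = -0.3125, q = Δφ/Δψ = 0.6144 → d_rh = R√(Δφ²+q²Δλ²) = 2834.6 nmi
Excess = (2834.6 − 2703.6) / 2703.6 = 131.0 / 2703.6 = 4.845% ≈ 4.8%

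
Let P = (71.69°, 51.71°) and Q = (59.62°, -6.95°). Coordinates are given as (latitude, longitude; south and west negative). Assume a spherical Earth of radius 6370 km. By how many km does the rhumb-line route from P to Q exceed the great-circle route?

Great circle: cos σ = sin φ₁ sin φ₂ + cos φ₁ cos φ₂ cos Δλ,  σ = 0.4472 rad → d_gc = 2848.9 km
Rhumb line: Δψ = -0.5216, q = Δφ/Δψ = 0.4039, d_rh = R√(Δφ²+q²Δλ²) = 2956.1 km
Excess = 2956.1 − 2848.9 = 107.2 ≈ 107 km

107 km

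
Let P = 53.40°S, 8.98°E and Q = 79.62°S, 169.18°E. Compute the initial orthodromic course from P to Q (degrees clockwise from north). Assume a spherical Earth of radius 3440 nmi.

175.2°

θ = atan2( sin Δλ·cos φ₂ ,  cos φ₁ sin φ₂ − sin φ₁ cos φ₂ cos Δλ )
  = atan2(+0.0610, -0.7226) = 175.17°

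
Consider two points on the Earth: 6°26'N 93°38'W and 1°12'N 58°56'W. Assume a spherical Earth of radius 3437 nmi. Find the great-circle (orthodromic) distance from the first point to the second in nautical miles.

cos σ = sin φ₁ sin φ₂ + cos φ₁ cos φ₂ cos Δλ
      = sin(6.43°)sin(1.20°) + cos(6.43°)cos(1.20°)cos(34.70°) = 0.8191
σ = 35.002° → d = Rσ = 3437·0.61090 = 2100 nmi

2100 nmi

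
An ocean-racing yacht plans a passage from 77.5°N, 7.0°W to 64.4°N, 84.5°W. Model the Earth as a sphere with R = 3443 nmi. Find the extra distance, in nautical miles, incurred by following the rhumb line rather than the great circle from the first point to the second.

111 nmi

Great circle: cos σ = sin φ₁ sin φ₂ + cos φ₁ cos φ₂ cos Δλ,  σ = 0.4494 rad → d_gc = 1547.4 nmi
Rhumb line: Δψ = -0.7297, q = Δφ/Δψ = 0.3133, d_rh = R√(Δφ²+q²Δλ²) = 1658.0 nmi
Excess = 1658.0 − 1547.4 = 110.6 ≈ 111 nmi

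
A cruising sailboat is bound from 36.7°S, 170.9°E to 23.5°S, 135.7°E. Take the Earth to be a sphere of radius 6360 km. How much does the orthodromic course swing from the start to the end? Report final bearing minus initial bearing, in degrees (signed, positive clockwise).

At departure: θ₁ = atan2(sin Δλ cos φ₂, cos φ₁ sin φ₂ − sin φ₁ cos φ₂ cos Δλ) = 283.63°
At arrival: θ₂ = atan2(sin Δλ cos φ₁, −cos φ₂ sin φ₁ + sin φ₂ cos φ₁ cos Δλ) = 301.82°
Δθ = θ₂ − θ₁ = +18.2°

+18.2°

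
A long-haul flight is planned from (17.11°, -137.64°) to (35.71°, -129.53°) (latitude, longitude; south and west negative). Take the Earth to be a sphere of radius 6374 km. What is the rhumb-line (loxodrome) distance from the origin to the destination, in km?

2219 km

Δψ = ln[tan(π/4+φ₂/2)/tan(π/4+φ₁/2)] = +0.3649;  Δφ = +0.3246 rad,  Δλ = +0.1415 rad
q = Δφ/Δψ = 0.8897
d = R·√(Δφ² + q²Δλ²) = 6374·0.34820 = 2219 km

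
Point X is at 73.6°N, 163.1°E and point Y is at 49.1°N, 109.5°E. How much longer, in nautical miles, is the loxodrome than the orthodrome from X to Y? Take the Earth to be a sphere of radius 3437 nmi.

58 nmi

Great circle: cos σ = sin φ₁ sin φ₂ + cos φ₁ cos φ₂ cos Δλ,  σ = 0.5830 rad → d_gc = 2003.9 nmi
Rhumb line: Δψ = -0.9508, q = Δφ/Δψ = 0.4498, d_rh = R√(Δφ²+q²Δλ²) = 2061.8 nmi
Excess = 2061.8 − 2003.9 = 57.9 ≈ 58 nmi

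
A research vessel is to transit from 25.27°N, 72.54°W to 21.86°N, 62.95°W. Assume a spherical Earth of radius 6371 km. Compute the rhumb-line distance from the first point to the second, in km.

Δψ = ln[tan(π/4+φ₂/2)/tan(π/4+φ₁/2)] = -0.0649;  Δφ = -0.0595 rad,  Δλ = +0.1674 rad
q = Δφ/Δψ = 0.9164
d = R·√(Δφ² + q²Δλ²) = 6371·0.16453 = 1048 km

1048 km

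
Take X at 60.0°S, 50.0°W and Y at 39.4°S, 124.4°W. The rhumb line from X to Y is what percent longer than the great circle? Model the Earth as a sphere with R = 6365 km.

4.6%

Great circle: σ = 0.8585 rad → d_gc = Rσ = 5464.2 km
Rhumb: Δφ = +0.3595, Δλ = -1.2985, Δψ = +0.5677, q = Δφ/Δψ = 0.6334 → d_rh = R√(Δφ²+q²Δλ²) = 5713.2 km
Excess = (5713.2 − 5464.2) / 5464.2 = 249.0 / 5464.2 = 4.56% ≈ 4.6%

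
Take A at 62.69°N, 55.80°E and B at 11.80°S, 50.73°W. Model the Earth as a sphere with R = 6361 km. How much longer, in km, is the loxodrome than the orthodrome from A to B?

585 km

Great circle: cos σ = sin φ₁ sin φ₂ + cos φ₁ cos φ₂ cos Δλ,  σ = 1.8854 rad → d_gc = 11993.3 km
Rhumb line: Δψ = -1.6224, q = Δφ/Δψ = 0.8014, d_rh = R√(Δφ²+q²Δλ²) = 12578.5 km
Excess = 12578.5 − 11993.3 = 585.2 ≈ 585 km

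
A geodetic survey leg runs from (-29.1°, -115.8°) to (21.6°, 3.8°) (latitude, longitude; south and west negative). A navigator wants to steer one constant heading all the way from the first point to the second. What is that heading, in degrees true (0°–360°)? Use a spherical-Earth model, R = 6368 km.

66.3°

Meridional parts: M(φ₁)=-0.5312, M(φ₂)=+0.3863 → ΔM = +0.9175;  Δλ = +2.0874 rad
tan C = Δλ / ΔM = +2.2751 → C = 66.27°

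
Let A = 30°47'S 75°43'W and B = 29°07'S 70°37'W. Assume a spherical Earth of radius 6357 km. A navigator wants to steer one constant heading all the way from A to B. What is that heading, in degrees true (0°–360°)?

Meridional parts: M(φ₁)=-0.5652, M(φ₂)=-0.5316 → ΔM = +0.0336;  Δλ = +0.0890 rad
tan C = Δλ / ΔM = +2.6512 → C = 69.33°

69.3°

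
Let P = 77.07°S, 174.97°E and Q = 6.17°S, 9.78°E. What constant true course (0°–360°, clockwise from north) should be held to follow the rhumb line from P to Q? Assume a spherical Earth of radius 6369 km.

305.7°

Meridional parts: M(φ₁)=-2.1776, M(φ₂)=-0.1079 → ΔM = +2.0697;  Δλ = -2.8831 rad
tan C = Δλ / ΔM = -1.3930 → C = 305.67°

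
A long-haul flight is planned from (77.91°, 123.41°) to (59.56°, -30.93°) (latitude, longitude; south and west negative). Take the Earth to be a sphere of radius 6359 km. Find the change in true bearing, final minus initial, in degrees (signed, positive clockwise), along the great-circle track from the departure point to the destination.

At departure: θ₁ = atan2(sin Δλ cos φ₂, cos φ₁ sin φ₂ − sin φ₁ cos φ₂ cos Δλ) = 340.72°
At arrival: θ₂ = atan2(sin Δλ cos φ₁, −cos φ₂ sin φ₁ + sin φ₂ cos φ₁ cos Δλ) = 187.85°
Δθ = θ₂ − θ₁ = -152.9°

-152.9°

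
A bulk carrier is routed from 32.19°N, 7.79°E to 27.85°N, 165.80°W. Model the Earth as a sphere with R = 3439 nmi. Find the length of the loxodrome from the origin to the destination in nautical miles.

9022 nmi

Δψ = ln[tan(π/4+φ₂/2)/tan(π/4+φ₁/2)] = -0.0875;  Δφ = -0.0757 rad,  Δλ = -3.0297 rad
q = Δφ/Δψ = 0.8655
d = R·√(Δφ² + q²Δλ²) = 3439·2.62333 = 9022 nmi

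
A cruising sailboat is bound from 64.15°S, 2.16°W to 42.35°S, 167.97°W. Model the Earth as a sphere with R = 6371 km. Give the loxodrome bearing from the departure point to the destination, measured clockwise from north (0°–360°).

282.7°

Δψ = ln[tan(π/4+φ₂/2)/tan(π/4+φ₁/2)] = +0.6545
Δλ = -2.8939 rad (taken the short way round)
course = atan2(Δλ, Δψ) = 282.74°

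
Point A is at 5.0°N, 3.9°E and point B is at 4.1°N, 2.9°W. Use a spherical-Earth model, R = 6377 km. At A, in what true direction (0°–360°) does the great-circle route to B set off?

N = sin Δλ·cos φ₂ = -0.1181;  D = cos φ₁ sin φ₂ − sin φ₁ cos φ₂ cos Δλ = -0.0151
initial course = atan2(N, D) = 262.72°

262.7°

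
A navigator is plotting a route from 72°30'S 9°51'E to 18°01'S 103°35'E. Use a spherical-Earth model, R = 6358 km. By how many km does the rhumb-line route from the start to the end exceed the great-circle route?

Great circle: cos σ = sin φ₁ sin φ₂ + cos φ₁ cos φ₂ cos Δλ,  σ = 1.2908 rad → d_gc = 8206.9 km
Rhumb line: Δψ = +1.5516, q = Δφ/Δψ = 0.6129, d_rh = R√(Δφ²+q²Δλ²) = 8785.7 km
Excess = 8785.7 − 8206.9 = 578.8 ≈ 579 km

579 km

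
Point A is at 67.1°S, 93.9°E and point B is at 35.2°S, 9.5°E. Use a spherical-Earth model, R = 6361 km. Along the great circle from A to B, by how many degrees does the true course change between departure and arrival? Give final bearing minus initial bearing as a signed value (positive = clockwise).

Initial bearing θ₁ = atan2(sin Δλ cos φ₂, cos φ₁ sin φ₂ − sin φ₁ cos φ₂ cos Δλ) = 259.49°
Final bearing θ₂ = (initial bearing from the destination back to the start) + 180° = 332.08°
Δθ = θ₂ − θ₁ = +72.6°

+72.6°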